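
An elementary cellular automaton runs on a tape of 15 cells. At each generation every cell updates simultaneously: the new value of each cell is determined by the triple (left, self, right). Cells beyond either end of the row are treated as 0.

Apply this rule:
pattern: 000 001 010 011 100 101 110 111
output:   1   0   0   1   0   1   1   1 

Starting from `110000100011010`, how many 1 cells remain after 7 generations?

110110001011100
111110100111101
111111000111110
111111010111110
111111101111110
111111111111110
111111111111110
count of 1: 14

14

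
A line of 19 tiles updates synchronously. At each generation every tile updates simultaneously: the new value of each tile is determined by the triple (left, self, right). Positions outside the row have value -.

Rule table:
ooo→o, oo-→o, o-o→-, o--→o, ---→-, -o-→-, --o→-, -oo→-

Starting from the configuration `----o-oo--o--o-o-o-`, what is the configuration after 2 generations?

generation 1: -------oo--o------o
generation 2: --------oo--o------

--------oo--o------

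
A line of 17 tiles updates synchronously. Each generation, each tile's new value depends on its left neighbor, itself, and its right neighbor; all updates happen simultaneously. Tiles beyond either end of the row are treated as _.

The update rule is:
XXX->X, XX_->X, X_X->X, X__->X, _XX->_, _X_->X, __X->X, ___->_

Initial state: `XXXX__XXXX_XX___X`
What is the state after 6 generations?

XX_XX_XXXXX_XXXXX

_XXXXX_XXXX_XX_XX
X_XXXXX_XXXX_XX_X
XX_XXXXX_XXXX_XXX
_XX_XXXXX_XXXX_XX
X_XX_XXXXX_XXXX_X
XX_XX_XXXXX_XXXXX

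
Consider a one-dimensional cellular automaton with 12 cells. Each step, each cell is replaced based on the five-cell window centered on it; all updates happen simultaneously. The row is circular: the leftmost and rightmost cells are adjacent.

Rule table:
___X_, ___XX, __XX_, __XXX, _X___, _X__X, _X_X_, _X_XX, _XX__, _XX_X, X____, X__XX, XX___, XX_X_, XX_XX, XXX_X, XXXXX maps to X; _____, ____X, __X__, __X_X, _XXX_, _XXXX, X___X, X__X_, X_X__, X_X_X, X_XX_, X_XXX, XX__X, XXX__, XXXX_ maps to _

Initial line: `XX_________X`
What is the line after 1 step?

__XX______XX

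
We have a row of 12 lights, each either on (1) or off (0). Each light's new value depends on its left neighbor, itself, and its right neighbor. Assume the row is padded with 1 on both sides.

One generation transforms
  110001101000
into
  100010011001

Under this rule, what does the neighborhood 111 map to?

At position 0 the neighborhood is 111; the next row has 1 there.

1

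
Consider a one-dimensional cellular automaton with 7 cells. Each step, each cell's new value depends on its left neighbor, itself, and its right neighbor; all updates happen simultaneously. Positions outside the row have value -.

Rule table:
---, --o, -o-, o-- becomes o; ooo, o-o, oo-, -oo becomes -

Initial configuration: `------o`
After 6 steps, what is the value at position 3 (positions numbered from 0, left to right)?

step 1: ooooooo
step 2: -------
step 3: ooooooo  (repeats step 1; period 2)
step 6: -------
position 3 holds -

-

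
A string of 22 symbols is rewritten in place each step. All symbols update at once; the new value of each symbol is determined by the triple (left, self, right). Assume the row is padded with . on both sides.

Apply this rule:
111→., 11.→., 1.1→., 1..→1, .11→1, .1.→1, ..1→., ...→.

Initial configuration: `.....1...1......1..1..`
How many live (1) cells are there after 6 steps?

.....11..11.....11.11.
.....1.1.1.1....1..1.1
.....1.1.1.11...11.1.1
.....1.1.1.1.1..1..1.1
.....1.1.1.1.11.11.1.1
.....1.1.1.1.1..1..1.1
count of 1: 8

8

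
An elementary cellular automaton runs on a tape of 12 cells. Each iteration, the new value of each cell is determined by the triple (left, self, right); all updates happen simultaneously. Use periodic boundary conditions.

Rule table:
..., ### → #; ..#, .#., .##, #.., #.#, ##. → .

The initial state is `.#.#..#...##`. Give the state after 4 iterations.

#####.......

........#...
#######...##
######..#..#
#####.......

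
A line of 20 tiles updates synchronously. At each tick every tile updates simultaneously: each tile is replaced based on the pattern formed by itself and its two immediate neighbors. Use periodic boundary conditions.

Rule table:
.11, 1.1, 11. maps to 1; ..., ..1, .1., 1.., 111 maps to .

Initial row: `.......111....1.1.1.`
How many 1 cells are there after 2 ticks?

.......1.1.....1.1..
........1.......1...
count of 1: 2

2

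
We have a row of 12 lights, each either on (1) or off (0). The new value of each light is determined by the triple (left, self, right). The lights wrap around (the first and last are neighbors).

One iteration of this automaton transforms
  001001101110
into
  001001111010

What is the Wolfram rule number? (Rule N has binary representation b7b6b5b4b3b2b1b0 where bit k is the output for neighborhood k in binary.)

108

position 9: 111 → 0  (bit 7 = 0)
position 6: 110 → 1  (bit 6 = 1)
position 7: 101 → 1  (bit 5 = 1)
position 3: 100 → 0  (bit 4 = 0)
position 5: 011 → 1  (bit 3 = 1)
position 2: 010 → 1  (bit 2 = 1)
position 1: 001 → 0  (bit 1 = 0)
position 0: 000 → 0  (bit 0 = 0)
bits b7..b0 = 01101100 = 108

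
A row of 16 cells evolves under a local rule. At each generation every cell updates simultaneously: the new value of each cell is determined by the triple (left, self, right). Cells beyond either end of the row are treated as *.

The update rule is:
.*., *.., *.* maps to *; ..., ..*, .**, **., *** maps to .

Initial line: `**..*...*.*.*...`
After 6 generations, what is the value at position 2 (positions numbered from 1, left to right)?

.

..*.**..******..
*.**..*.......*.
.*..*.**......**
***.**..*.......
...*..*.**......
*..**.**..*.....
position 2 holds .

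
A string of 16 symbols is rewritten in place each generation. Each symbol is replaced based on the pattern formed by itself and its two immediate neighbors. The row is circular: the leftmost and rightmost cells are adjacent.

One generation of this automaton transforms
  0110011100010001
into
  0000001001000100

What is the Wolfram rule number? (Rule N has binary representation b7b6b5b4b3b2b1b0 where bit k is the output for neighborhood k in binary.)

129

position 6: 111 → 1  (bit 7 = 1)
position 2: 110 → 0  (bit 6 = 0)
position 0: 101 → 0  (bit 5 = 0)
position 3: 100 → 0  (bit 4 = 0)
position 1: 011 → 0  (bit 3 = 0)
position 11: 010 → 0  (bit 2 = 0)
position 4: 001 → 0  (bit 1 = 0)
position 9: 000 → 1  (bit 0 = 1)
bits b7..b0 = 10000001 = 129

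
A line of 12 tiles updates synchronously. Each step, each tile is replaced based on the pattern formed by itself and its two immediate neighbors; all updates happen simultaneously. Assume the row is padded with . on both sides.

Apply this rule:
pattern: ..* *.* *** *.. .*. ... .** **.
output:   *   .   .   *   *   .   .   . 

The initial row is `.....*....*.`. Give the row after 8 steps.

....***..***
...*...**...
..***.*..*..
.*....*****.
***..*.....*
...****...**
..*....*.*..
.***..**.**.

.***..**.**.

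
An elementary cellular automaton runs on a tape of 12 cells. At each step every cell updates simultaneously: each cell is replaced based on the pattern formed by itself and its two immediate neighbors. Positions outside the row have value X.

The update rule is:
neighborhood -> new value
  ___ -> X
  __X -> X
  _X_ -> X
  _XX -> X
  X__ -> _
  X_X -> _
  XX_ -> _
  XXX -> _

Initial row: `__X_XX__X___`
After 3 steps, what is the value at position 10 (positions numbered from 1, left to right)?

X

_XX_X__XX_XX
_X__X_XX__X_
_X_XX_X__XX_
position 10 holds X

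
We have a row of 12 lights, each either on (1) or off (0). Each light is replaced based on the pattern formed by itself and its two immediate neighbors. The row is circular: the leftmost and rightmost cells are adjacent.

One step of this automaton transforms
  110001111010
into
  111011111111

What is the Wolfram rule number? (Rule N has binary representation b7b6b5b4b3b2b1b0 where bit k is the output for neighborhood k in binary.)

254

position 6: 111 → 1  (bit 7 = 1)
position 1: 110 → 1  (bit 6 = 1)
position 9: 101 → 1  (bit 5 = 1)
position 2: 100 → 1  (bit 4 = 1)
position 0: 011 → 1  (bit 3 = 1)
position 10: 010 → 1  (bit 2 = 1)
position 4: 001 → 1  (bit 1 = 1)
position 3: 000 → 0  (bit 0 = 0)
bits b7..b0 = 11111110 = 254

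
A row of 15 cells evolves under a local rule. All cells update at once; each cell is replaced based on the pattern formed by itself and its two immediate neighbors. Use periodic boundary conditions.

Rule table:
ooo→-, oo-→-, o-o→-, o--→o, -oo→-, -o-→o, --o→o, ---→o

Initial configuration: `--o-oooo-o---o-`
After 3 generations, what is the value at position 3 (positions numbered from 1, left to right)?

ooo------oooooo
---oooooo------
ooo------oooooo
position 3 holds o

o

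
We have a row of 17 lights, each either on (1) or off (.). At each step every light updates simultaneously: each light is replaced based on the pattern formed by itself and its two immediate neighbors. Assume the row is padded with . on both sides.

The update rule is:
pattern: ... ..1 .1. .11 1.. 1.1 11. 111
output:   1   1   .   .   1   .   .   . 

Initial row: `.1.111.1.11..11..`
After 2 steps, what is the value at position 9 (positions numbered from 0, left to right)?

1..........11..11
.1111111111..11..
position 9 holds 1

1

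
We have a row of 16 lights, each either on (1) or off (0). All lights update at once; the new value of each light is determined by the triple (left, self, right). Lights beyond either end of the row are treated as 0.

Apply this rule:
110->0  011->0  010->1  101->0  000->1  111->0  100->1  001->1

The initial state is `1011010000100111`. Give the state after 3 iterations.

0000011111111000

iteration 1: 1000011111111000
iteration 2: 1111100000000111
iteration 3: 0000011111111000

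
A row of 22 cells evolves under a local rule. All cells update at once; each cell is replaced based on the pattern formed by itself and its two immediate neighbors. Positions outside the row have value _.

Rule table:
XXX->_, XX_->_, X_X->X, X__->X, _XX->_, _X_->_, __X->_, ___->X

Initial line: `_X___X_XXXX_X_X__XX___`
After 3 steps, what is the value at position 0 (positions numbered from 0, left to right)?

_

__XX__X____X_X_X___XXX
X___X__XXX__X_X_XX____
_XX__X____X__X_X__XXXX
position 0 holds _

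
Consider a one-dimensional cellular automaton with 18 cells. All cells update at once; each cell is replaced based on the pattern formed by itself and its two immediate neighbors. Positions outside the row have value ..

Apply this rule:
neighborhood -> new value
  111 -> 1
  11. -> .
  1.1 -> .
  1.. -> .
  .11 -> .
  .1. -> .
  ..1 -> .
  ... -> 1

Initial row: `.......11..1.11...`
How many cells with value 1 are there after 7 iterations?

8

111111..........11
.1111..11111111...
..11....111111..11
1....11..1111.....
..11......11..1111
1....1111......11.
..11..11..1111....
count of 1: 8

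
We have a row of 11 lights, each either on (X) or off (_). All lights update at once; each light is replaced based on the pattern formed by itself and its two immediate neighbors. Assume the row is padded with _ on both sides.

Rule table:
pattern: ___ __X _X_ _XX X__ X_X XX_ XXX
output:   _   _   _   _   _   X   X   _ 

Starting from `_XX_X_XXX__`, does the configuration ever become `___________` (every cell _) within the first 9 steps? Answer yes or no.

__XX_X__X__
___XX______
____X______
___________
all cells are _ at step 4

yes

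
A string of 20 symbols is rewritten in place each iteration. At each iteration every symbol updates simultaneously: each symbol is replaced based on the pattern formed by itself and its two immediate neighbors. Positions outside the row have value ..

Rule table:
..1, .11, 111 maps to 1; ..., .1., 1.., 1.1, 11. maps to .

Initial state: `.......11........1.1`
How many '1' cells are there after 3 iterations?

3

......11........1...
.....11........1....
....11........1.....
count of 1: 3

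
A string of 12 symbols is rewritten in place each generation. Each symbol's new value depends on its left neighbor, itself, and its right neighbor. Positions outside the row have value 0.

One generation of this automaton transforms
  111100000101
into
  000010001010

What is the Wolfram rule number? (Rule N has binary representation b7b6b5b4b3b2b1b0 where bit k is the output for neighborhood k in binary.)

position 1: 111 → 0  (bit 7 = 0)
position 3: 110 → 0  (bit 6 = 0)
position 10: 101 → 1  (bit 5 = 1)
position 4: 100 → 1  (bit 4 = 1)
position 0: 011 → 0  (bit 3 = 0)
position 9: 010 → 0  (bit 2 = 0)
position 8: 001 → 1  (bit 1 = 1)
position 5: 000 → 0  (bit 0 = 0)
bits b7..b0 = 00110010 = 50

50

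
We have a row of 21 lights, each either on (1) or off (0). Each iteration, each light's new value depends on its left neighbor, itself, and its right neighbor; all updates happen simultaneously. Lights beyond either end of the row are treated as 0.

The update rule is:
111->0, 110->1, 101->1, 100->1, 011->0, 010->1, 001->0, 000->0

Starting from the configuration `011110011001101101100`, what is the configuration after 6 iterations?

000011001100110110110
000001100110011011011
000000110011001101101
000000011001100110111
000000001100110011001
000000000110011001101

000000000110011001101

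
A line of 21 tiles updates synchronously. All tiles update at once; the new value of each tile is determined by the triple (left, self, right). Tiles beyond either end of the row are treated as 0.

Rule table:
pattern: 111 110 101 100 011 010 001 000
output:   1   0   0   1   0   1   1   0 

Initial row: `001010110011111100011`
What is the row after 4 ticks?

000110100111110101011

011010001101111010100
100011010000110010110
110100011001001110001
000110100111110101011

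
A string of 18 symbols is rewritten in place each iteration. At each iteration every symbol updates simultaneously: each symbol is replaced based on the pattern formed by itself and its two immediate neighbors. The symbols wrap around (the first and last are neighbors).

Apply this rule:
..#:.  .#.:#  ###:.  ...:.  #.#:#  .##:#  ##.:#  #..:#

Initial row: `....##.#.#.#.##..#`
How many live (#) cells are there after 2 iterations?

6

#...############.#
##..#..........###
count of #: 6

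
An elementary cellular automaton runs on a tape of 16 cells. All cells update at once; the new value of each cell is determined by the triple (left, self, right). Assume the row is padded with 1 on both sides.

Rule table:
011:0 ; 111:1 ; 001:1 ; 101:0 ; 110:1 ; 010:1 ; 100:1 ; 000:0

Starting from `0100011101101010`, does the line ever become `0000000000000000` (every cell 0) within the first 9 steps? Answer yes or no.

0110101100101010
0010100111101010
1110111011101010
1110011001101010
1111101110101010
1111100110101010
1111111010101010
1111111010101010  (fixed point — unchanged through step 9)
step 9 is 1111111010101010, still not uniform 0

no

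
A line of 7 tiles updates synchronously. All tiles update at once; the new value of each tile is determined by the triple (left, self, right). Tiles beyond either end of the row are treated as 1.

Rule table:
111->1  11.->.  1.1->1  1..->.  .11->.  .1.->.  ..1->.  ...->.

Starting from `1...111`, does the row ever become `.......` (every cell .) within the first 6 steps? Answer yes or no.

step 1: .....11
step 2: ......1
step 3: .......
all cells are . at step 3

yes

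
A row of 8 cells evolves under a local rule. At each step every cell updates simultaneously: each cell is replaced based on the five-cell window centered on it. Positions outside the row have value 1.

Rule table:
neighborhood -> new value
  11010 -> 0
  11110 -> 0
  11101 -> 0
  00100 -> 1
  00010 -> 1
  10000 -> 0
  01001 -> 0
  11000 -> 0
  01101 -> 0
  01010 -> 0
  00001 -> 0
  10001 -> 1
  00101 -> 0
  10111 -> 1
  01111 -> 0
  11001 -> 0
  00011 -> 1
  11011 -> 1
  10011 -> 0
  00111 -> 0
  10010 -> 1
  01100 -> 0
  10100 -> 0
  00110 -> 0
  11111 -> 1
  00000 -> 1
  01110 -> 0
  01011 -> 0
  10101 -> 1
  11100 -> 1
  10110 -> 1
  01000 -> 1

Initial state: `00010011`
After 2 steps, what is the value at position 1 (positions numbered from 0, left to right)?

1

01110000
11010001
position 1 holds 1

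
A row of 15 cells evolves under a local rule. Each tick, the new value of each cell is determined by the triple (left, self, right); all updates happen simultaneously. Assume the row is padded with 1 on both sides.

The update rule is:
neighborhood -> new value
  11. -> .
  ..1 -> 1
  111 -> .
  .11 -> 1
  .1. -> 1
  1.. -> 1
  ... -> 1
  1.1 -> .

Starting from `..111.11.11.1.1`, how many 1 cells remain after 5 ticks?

tick 1: 111...1..1..1.1
tick 2: ...1111111111.1
tick 3: 1111..........1
tick 4: ....11111111111
tick 5: 11111..........
count of 1: 5

5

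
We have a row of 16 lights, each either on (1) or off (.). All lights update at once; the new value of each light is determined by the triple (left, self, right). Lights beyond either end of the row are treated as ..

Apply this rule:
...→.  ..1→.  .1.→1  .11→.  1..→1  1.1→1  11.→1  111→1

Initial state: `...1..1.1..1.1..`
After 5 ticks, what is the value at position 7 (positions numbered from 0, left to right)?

...11.1111.1111.
....11.1111.1111
.....11.1111.111
......11.1111.11
.......11.1111.1
position 7 holds 1

1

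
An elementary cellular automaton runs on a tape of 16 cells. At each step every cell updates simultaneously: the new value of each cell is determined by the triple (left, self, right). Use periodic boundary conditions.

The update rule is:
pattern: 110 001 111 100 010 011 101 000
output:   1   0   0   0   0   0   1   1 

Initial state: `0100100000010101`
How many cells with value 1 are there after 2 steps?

6

step 1: 1000001111001010
step 2: 0011100001000101
count of 1: 6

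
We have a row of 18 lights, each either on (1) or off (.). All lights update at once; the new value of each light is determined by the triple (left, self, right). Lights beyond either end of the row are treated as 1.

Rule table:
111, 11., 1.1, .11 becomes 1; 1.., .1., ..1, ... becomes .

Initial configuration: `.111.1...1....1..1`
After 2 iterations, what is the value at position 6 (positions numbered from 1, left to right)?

.

11111............1
11111............1
position 6 holds .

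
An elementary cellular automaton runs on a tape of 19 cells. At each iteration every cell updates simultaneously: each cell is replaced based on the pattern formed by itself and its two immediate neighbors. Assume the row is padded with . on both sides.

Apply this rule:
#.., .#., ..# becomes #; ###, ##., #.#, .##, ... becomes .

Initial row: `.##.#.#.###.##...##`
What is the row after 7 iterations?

....#...#...#.....#

#...#.#.......#.#..
##.##.##.....##.##.
........#...#.....#
.......###.###...##
......#.......#.#..
.....###.....##.##.
....#...#...#.....#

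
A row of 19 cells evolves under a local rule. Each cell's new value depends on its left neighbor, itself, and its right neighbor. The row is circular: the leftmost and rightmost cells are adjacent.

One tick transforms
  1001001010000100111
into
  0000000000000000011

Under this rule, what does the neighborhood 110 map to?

0

At position 0 the neighborhood is 110; the next row has 0 there.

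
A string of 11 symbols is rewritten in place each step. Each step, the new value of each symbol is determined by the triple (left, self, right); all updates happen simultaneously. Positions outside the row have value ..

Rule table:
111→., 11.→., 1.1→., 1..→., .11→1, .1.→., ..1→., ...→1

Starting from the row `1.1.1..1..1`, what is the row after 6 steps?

....1111111

...........
11111111111
1..........
..111111111
1.1........
....1111111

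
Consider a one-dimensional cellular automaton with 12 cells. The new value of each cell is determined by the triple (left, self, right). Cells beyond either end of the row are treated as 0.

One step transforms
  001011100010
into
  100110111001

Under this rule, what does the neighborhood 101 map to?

1

At position 3 the neighborhood is 101; the next row has 1 there.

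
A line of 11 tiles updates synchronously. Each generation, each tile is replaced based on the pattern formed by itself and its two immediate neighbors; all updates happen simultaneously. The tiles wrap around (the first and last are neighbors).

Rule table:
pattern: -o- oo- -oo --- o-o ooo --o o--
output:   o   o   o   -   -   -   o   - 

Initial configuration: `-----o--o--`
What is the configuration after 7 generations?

-o-o-o-oo-o

----oo-oo--
---ooo-oo--
--oo-o-oo--
-ooo-o-oo--
oo-o-o-oo--
oo-o-o-oo-o
-o-o-o-oo-o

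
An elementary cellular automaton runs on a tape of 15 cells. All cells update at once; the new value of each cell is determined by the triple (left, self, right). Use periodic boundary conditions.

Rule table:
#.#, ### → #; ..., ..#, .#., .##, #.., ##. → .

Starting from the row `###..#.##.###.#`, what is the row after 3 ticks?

##....#..#.#.#.
..........#.#.#
...........#.#.

...........#.#.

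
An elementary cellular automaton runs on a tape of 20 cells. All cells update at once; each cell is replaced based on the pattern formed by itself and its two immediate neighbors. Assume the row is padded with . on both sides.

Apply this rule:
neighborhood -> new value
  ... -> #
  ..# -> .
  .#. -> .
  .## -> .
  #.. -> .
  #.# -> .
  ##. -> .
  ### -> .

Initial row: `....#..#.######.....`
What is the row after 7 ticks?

###.............####

tick 1: ###.............####
tick 2: ....###########.....
tick 3: ###.............####  (repeats tick 1; period 2)
tick 7: ###.............####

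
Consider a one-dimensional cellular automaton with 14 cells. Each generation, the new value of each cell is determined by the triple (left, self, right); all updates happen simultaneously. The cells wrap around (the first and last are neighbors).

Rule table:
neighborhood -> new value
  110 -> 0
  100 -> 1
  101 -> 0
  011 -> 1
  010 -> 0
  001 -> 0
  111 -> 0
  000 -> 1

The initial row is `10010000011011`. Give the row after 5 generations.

01001111010010
00101000001001
10000111100100
01110100010010
01000011001001

01000011001001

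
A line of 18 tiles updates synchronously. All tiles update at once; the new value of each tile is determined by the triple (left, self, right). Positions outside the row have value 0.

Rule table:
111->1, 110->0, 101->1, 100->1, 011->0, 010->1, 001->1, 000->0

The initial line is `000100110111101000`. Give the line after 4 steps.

010111100101111110

001111001011011100
010110111100101010
111001011011111111
010111100101111110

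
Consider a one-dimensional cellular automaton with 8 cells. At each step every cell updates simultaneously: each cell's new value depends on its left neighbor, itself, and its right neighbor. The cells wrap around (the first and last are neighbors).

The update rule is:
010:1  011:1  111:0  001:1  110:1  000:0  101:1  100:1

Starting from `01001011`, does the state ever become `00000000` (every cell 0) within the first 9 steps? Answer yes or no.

step 1: 11111111
step 2: 00000000
all cells are 0 at step 2

yes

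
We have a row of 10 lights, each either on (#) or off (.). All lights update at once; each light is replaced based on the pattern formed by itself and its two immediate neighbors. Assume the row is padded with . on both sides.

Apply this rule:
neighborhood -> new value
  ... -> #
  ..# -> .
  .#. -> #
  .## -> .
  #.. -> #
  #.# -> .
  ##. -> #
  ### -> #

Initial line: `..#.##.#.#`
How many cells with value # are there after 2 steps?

6

#.#..#.#.#
#.##.#.#.#
count of #: 6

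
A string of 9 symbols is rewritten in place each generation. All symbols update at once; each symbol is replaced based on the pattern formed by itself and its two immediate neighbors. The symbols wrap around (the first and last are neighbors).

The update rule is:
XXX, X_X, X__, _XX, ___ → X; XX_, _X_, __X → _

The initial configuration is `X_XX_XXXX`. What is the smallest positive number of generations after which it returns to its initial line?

9

generation 1: _XX_XXXXX
generation 2: XX_XXXXX_
generation 3: X_XXXXX_X
generation 4: _XXXXX_XX
generation 5: XXXXX_XX_
generation 6: XXXX_XX_X
generation 7: XXX_XX_XX
generation 8: XX_XX_XXX
generation 9: X_XX_XXXX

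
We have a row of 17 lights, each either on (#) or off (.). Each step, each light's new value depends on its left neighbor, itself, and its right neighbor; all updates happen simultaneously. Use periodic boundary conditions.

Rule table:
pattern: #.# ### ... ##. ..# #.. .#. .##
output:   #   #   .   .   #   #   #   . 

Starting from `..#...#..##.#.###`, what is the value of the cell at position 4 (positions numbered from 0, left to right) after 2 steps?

####.####..###.#.
.##.#.##.##.#.###
position 4 holds #

#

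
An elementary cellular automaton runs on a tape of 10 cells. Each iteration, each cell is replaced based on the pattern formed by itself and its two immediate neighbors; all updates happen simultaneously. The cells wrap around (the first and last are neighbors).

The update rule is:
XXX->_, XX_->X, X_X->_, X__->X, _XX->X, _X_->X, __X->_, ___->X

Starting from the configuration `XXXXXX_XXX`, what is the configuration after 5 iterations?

_X_X_X_X__

_____X_X__
XXXX_X_XXX
___X_X_X__
XX_X_X_XXX
_X_X_X_X__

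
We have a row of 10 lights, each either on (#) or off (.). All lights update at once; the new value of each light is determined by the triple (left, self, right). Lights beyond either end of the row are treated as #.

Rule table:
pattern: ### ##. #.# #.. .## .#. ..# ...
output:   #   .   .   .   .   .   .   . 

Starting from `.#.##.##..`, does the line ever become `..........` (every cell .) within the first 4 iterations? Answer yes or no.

iteration 1: ..........
all cells are . at iteration 1

yes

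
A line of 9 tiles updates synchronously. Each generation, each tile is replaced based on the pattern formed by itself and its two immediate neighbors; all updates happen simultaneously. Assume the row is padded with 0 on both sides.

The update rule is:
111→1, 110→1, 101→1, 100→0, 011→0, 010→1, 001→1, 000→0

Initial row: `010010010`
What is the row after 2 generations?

110110110
011011010

011011010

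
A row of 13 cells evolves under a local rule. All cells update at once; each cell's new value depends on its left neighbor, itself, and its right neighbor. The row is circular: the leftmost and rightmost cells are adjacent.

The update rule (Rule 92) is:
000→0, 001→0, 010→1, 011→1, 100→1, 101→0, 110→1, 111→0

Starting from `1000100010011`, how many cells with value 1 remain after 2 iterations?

1100110011010
1110111011010
count of 1: 9

9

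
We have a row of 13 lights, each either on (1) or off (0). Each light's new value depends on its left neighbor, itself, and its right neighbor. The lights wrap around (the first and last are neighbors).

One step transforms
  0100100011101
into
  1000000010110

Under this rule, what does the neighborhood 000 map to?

0

At position 6 the neighborhood is 000; the next row has 0 there.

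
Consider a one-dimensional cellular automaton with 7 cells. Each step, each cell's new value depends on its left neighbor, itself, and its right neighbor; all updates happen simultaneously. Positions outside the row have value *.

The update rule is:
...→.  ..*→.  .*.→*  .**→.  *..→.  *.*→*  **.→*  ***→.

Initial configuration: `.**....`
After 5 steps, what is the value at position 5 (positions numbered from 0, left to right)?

.

*.*....
***....
..*....
..*....  (fixed point — unchanged through step 5)
position 5 holds .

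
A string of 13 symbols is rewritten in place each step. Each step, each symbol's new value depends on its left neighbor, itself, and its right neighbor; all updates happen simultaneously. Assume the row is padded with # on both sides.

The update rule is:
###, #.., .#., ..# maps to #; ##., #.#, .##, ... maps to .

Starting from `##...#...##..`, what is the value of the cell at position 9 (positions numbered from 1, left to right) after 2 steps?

step 1: #.#.###.#..##
step 2: ..#..#..###.#
position 9 holds #

#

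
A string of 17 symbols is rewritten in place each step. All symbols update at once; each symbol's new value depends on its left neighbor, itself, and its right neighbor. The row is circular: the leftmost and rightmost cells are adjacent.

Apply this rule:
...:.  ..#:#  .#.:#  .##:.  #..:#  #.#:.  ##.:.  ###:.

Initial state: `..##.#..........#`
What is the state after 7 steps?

...#..###.....#..

##...##........##
..#.#..#......#..
.##.#####....###.
#........#..#...#
.#......######.#.
###....#.......##
...#..###.....#..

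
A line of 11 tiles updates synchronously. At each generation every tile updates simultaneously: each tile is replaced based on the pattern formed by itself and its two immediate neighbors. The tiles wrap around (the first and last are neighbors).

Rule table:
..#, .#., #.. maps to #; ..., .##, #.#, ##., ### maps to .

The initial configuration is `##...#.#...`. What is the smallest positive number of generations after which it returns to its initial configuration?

..#.##.##.#
###.......#
...#.....#.
..###...###
##...#.#...

5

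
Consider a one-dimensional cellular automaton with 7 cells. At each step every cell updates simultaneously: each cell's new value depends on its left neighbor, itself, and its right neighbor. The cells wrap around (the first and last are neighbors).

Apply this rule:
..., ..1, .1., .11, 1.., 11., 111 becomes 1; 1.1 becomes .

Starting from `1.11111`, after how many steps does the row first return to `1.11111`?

1

step 1: 1.11111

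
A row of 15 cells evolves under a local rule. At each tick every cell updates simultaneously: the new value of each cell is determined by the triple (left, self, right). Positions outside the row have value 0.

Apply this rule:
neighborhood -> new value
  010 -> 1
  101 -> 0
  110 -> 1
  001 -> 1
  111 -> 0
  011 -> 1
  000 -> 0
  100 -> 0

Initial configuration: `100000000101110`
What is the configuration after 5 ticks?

100011010101010

tick 1: 100000001101010
tick 2: 100000011101010
tick 3: 100000110101010
tick 4: 100001110101010
tick 5: 100011010101010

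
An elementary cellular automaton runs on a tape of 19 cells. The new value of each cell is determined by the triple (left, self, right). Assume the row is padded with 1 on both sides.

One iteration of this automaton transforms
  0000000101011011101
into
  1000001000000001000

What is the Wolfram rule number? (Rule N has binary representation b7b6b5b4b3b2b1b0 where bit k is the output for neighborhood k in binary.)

position 15: 111 → 1  (bit 7 = 1)
position 12: 110 → 0  (bit 6 = 0)
position 8: 101 → 0  (bit 5 = 0)
position 0: 100 → 1  (bit 4 = 1)
position 11: 011 → 0  (bit 3 = 0)
position 7: 010 → 0  (bit 2 = 0)
position 6: 001 → 1  (bit 1 = 1)
position 1: 000 → 0  (bit 0 = 0)
bits b7..b0 = 10010010 = 146

146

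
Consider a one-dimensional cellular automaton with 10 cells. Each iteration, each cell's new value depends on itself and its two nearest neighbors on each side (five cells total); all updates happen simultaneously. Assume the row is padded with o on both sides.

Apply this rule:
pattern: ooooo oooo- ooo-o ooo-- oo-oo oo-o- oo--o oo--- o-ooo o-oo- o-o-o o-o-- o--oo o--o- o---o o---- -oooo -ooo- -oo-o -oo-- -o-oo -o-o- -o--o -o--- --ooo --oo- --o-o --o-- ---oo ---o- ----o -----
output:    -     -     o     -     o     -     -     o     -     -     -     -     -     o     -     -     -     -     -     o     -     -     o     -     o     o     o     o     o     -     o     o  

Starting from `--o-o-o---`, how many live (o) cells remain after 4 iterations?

5

-oo------o
o-oo-ooooo
oo--o-----
---oo--ooo
count of o: 5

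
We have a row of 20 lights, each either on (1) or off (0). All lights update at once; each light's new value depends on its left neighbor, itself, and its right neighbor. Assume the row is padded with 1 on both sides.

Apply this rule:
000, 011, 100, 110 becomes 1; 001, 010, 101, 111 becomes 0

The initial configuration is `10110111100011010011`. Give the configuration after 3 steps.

10110100111011001010
10110010101011100000
10111000000010111110

10111000000010111110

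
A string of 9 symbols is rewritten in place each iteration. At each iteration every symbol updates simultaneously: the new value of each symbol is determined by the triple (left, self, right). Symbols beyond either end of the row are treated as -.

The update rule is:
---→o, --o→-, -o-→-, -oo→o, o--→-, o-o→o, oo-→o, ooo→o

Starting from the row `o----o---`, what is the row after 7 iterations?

-oooooooo

iteration 1: --oo---oo
iteration 2: o-oo-o-oo
iteration 3: -oooo-ooo
iteration 4: -oooooooo
iteration 5: -oooooooo  (fixed point — unchanged through iteration 7)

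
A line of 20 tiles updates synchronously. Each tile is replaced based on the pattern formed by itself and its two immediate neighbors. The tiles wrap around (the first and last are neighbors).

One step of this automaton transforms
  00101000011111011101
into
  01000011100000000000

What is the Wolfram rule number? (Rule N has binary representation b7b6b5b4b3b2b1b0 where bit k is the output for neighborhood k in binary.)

3

position 10: 111 → 0  (bit 7 = 0)
position 13: 110 → 0  (bit 6 = 0)
position 3: 101 → 0  (bit 5 = 0)
position 0: 100 → 0  (bit 4 = 0)
position 9: 011 → 0  (bit 3 = 0)
position 2: 010 → 0  (bit 2 = 0)
position 1: 001 → 1  (bit 1 = 1)
position 6: 000 → 1  (bit 0 = 1)
bits b7..b0 = 00000011 = 3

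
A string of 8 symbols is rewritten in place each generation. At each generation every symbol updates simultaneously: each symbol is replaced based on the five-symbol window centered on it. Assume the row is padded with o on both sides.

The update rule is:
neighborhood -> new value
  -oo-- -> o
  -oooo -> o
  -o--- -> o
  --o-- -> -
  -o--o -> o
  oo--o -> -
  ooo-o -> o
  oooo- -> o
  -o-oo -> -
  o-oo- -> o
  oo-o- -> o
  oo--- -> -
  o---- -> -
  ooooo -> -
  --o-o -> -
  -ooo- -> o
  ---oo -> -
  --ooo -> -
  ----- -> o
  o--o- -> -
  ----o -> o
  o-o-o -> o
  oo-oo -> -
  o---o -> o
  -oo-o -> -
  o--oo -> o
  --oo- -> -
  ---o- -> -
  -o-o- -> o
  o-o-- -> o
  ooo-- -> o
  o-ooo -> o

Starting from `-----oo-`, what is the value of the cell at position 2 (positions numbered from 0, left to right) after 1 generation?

o

generation 1: --oo----
position 2 holds o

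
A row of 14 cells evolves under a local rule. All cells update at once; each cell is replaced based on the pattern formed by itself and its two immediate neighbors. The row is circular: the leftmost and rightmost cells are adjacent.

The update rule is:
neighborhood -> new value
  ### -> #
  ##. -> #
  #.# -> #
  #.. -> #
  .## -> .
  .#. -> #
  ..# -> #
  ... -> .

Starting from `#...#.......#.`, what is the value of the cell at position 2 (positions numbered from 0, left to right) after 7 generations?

.

##.###.....###
###.###...#.##
####.###.###.#
#####.###.###.
.#####.###.###
#.#####.###.##
##.#####.###.#
position 2 holds .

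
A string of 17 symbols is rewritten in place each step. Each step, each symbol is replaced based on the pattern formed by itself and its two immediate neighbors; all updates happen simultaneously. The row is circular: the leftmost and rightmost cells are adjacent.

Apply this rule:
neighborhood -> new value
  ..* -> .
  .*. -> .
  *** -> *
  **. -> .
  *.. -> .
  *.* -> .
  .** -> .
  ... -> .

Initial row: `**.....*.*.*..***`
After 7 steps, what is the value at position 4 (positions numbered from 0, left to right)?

*..............**
................*
.................
.................  (fixed point — unchanged through step 7)
position 4 holds .

.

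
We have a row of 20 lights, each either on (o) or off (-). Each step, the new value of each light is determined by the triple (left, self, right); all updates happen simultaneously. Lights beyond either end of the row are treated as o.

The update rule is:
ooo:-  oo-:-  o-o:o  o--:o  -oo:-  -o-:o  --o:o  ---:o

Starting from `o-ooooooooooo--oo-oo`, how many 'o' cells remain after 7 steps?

-o-----------oo--o--
ooooooooooooo--ooooo
-------------oo-----
ooooooooooooo--ooooo  (repeats step 2; period 2)
step 7: -------------oo-----
count of o: 2

2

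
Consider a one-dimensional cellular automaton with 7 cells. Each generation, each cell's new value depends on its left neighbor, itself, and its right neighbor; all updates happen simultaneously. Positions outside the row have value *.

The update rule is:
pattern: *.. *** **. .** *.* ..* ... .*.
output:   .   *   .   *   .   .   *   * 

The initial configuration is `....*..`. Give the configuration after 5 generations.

.**.*..
.*..*..
.*..*..  (fixed point — unchanged through generation 5)

.*..*..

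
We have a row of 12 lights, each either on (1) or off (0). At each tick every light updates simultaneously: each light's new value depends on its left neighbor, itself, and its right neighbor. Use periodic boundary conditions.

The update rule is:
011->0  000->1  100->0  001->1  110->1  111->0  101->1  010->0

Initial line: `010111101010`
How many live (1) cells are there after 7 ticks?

6

101000110100
010011011001
100101101010
001010110101
010101011010
101010101100
010101010101
count of 1: 6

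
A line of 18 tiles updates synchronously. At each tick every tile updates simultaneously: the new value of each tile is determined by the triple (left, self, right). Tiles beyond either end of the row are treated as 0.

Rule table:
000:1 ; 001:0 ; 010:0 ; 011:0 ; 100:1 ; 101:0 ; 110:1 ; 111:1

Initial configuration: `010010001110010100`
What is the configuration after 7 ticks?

001001001001100111

001001100111000011
100100110011111001
010010011001111100
001001001100111111
100100100110011111
010010010011001111
001001001001100111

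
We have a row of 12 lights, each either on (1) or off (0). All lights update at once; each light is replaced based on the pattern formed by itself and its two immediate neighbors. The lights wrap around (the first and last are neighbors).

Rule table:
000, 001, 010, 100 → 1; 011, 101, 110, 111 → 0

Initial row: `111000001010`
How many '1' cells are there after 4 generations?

5

generation 1: 000111111010
generation 2: 111000000011
generation 3: 000111111100
generation 4: 111000000011
count of 1: 5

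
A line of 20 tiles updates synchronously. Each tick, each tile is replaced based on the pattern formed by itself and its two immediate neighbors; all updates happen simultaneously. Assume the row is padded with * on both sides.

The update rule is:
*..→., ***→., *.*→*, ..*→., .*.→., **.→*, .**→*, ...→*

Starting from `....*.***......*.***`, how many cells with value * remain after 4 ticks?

8

.**..**.*.****..**..
***..***.**..*..**..
..*..*.****.....**..
......**..*.***.**..
count of *: 8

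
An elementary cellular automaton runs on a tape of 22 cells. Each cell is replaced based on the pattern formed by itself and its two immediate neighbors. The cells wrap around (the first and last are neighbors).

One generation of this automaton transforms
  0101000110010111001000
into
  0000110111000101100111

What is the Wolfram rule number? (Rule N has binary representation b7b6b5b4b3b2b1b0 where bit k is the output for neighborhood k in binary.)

89

position 14: 111 → 0  (bit 7 = 0)
position 8: 110 → 1  (bit 6 = 1)
position 2: 101 → 0  (bit 5 = 0)
position 4: 100 → 1  (bit 4 = 1)
position 7: 011 → 1  (bit 3 = 1)
position 1: 010 → 0  (bit 2 = 0)
position 0: 001 → 0  (bit 1 = 0)
position 5: 000 → 1  (bit 0 = 1)
bits b7..b0 = 01011001 = 89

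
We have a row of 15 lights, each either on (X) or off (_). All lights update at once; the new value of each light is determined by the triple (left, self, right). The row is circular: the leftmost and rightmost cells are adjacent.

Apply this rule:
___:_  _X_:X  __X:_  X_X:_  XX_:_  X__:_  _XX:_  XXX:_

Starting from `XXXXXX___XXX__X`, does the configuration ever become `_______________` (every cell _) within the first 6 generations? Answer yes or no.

yes

generation 1: _______________
all cells are _ at generation 1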